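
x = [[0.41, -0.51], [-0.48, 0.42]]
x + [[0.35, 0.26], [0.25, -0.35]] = [[0.76,-0.25], [-0.23,0.07]]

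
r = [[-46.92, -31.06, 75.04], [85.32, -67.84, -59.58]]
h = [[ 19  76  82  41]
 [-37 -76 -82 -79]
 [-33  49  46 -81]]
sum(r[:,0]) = 38.39999999999999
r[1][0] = 85.32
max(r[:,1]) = -31.06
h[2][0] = -33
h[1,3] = -79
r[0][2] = 75.04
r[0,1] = -31.06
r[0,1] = -31.06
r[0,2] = 75.04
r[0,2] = 75.04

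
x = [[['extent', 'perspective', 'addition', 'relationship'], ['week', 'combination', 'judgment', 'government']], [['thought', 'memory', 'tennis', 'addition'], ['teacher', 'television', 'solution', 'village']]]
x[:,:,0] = [['extent', 'week'], ['thought', 'teacher']]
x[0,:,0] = ['extent', 'week']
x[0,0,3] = 'relationship'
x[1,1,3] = 'village'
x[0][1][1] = 'combination'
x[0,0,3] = 'relationship'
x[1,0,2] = 'tennis'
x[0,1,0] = 'week'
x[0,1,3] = 'government'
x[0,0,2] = 'addition'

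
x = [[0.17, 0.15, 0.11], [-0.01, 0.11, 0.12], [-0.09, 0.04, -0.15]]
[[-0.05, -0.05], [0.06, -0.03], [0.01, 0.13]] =x@[[-0.63, -0.23], [0.13, 0.41], [0.32, -0.65]]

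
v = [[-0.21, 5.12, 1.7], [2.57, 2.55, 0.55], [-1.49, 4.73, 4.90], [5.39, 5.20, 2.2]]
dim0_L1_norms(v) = [9.66, 17.6, 9.35]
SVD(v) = [[0.46,-0.26,0.83], [0.29,0.32,0.12], [0.53,-0.69,-0.48], [0.65,0.6,-0.25]] @ diag([10.805940175995657, 5.662481871494672, 1.8059501565096336]) @ [[0.31, 0.83, 0.46], [0.91, -0.11, -0.41], [-0.29, 0.54, -0.79]]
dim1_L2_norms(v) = [5.4, 3.66, 6.97, 7.81]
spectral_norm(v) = 10.81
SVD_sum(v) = [[1.55, 4.14, 2.29], [0.99, 2.64, 1.46], [1.78, 4.76, 2.63], [2.19, 5.83, 3.22]] + [[-1.33, 0.17, 0.6], [1.64, -0.21, -0.74], [-3.52, 0.44, 1.59], [3.07, -0.39, -1.38]] + [[-0.43, 0.82, -1.19], [-0.06, 0.12, -0.17], [0.25, -0.47, 0.68], [0.13, -0.25, 0.36]]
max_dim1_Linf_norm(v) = 5.39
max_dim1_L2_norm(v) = 7.81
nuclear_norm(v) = 18.27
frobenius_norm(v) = 12.33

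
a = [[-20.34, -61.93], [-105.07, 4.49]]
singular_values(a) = [107.4, 61.44]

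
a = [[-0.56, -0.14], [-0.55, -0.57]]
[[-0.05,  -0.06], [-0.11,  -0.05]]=a @ [[0.05, 0.12], [0.15, -0.03]]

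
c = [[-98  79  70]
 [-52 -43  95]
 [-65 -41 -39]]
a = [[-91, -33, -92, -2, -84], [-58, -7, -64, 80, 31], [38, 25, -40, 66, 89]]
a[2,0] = 38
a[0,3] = -2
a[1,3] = 80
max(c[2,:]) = -39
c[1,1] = -43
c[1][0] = -52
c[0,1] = 79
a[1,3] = 80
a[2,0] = 38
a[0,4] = -84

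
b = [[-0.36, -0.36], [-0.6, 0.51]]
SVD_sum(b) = [[-0.06, 0.04], [-0.63, 0.47]] + [[-0.3,-0.4], [0.03,0.04]]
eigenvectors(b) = [[-0.87,0.32], [-0.49,-0.95]]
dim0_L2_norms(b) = [0.7, 0.62]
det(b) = -0.40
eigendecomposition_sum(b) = [[-0.47, -0.16], [-0.26, -0.09]] + [[0.11,-0.2],[-0.34,0.60]]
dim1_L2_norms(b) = [0.51, 0.79]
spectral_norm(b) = 0.79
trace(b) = 0.15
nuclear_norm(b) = 1.30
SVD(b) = [[-0.09, -1.0],[-1.0, 0.09]] @ diag([0.7892944034315245, 0.5062749694698265]) @ [[0.80, -0.6], [0.60, 0.8]]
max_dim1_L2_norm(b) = 0.79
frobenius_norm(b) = 0.94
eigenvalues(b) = [-0.56, 0.71]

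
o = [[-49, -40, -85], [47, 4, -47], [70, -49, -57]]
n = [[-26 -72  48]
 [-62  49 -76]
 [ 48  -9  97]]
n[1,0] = -62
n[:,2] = [48, -76, 97]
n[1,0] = -62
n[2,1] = -9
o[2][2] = -57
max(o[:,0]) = 70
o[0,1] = -40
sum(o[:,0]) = 68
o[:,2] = [-85, -47, -57]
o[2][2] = -57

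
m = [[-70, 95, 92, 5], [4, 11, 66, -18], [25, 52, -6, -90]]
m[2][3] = -90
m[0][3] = 5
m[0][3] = 5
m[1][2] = 66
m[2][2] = -6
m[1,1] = 11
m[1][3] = -18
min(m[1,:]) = -18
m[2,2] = -6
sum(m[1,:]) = 63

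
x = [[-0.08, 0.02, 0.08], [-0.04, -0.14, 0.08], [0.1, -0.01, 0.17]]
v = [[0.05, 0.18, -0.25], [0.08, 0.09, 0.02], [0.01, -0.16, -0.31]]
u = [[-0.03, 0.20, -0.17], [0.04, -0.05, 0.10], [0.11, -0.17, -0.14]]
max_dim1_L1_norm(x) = 0.28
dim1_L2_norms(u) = [0.26, 0.12, 0.25]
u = v + x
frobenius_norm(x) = 0.28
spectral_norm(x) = 0.22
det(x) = 0.00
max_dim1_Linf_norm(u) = 0.2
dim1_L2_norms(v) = [0.31, 0.12, 0.35]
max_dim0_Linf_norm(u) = 0.2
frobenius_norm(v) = 0.48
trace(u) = -0.22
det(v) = 0.01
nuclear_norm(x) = 0.47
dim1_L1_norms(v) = [0.48, 0.19, 0.48]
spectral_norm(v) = 0.40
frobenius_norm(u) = 0.38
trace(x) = -0.05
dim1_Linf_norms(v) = [0.25, 0.09, 0.31]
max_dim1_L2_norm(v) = 0.35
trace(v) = -0.17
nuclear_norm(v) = 0.73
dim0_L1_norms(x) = [0.22, 0.17, 0.33]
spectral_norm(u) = 0.30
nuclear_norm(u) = 0.57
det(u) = 0.00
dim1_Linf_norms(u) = [0.2, 0.1, 0.17]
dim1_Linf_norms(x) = [0.08, 0.14, 0.17]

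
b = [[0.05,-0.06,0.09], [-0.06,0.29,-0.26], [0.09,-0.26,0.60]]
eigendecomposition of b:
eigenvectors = [[0.15, -0.99, -0.07], [-0.49, -0.13, 0.86], [0.86, 0.1, 0.50]]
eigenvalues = [0.76, 0.03, 0.14]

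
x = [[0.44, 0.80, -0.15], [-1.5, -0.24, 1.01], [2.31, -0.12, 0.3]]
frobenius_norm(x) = 3.10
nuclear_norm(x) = 4.61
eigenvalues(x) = [(-0.25+1.44j), (-0.25-1.44j), (1+0j)]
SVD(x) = [[-0.18, 0.43, -0.88], [0.58, -0.68, -0.45], [-0.79, -0.59, -0.13]] @ diag([2.8157912722076395, 1.1068007844135985, 0.6860113227788052]) @ [[-0.99,-0.07,0.13], [-0.15,0.53,-0.84], [-0.01,-0.85,-0.53]]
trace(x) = 0.50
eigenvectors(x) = [[0.21+0.32j, (0.21-0.32j), (0.29+0j)], [-0.70+0.00j, (-0.7-0j), 0.37+0.00j], [(0.32-0.52j), 0.32+0.52j, (0.88+0j)]]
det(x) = 2.14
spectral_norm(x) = 2.82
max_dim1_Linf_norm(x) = 2.31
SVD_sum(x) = [[0.50, 0.03, -0.07], [-1.62, -0.11, 0.22], [2.21, 0.15, -0.30]] + [[-0.07, 0.25, -0.40], [0.11, -0.39, 0.63], [0.1, -0.35, 0.55]] + [[0.01, 0.51, 0.32], [0.00, 0.26, 0.16], [0.00, 0.08, 0.05]]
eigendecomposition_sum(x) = [[0.08+0.55j, (0.32-0.06j), -0.16-0.15j], [-0.93-0.42j, -0.22+0.55j, 0.40-0.09j], [(0.73-0.49j), (-0.31-0.42j), (-0.11+0.33j)]] + [[(0.08-0.55j), (0.32+0.06j), -0.16+0.15j], [-0.93+0.42j, (-0.22-0.55j), (0.4+0.09j)], [(0.73+0.49j), (-0.31+0.42j), (-0.11-0.33j)]] + [[(0.27+0j),  (0.16-0j),  0.17-0.00j], [(0.35+0j),  0.21-0.00j,  0.22-0.00j], [(0.84+0j),  0.49-0.00j,  0.52-0.00j]]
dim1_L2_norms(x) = [0.93, 1.82, 2.33]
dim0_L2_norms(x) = [2.79, 0.84, 1.06]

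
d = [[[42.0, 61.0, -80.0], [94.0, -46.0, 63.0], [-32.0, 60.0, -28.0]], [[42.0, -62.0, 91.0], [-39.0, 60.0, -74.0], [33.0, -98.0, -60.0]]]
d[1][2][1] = -98.0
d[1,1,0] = -39.0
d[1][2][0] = 33.0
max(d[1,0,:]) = 91.0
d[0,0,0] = 42.0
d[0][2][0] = -32.0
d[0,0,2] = -80.0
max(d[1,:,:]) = 91.0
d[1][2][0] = 33.0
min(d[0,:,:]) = -80.0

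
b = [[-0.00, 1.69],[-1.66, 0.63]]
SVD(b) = [[-0.66, -0.75], [-0.75, 0.66]] @ diag([2.0197189913636495, 1.3890051101147907]) @ [[0.62, -0.78], [-0.78, -0.62]]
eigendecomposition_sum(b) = [[0.00+0.85j, (0.85-0.16j)], [(-0.83+0.16j), 0.31+0.79j]] + [[-0.85j, (0.84+0.16j)], [-0.83-0.16j, 0.31-0.79j]]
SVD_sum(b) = [[-0.82, 1.04], [-0.94, 1.2]] + [[0.82, 0.65], [-0.72, -0.57]]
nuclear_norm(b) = 3.41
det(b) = 2.81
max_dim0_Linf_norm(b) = 1.69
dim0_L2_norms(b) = [1.66, 1.8]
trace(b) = 0.63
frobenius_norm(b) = 2.45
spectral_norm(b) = 2.02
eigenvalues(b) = [(0.31+1.65j), (0.31-1.65j)]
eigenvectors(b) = [[(0.71+0j), (0.71-0j)],[(0.13+0.69j), (0.13-0.69j)]]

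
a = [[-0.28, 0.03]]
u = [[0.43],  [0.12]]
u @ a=[[-0.12,0.01], [-0.03,0.00]]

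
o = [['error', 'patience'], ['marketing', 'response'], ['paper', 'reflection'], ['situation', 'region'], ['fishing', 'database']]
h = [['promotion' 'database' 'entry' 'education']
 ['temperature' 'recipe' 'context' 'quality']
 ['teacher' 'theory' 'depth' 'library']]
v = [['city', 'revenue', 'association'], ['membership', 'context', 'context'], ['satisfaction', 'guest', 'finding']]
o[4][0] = 'fishing'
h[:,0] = ['promotion', 'temperature', 'teacher']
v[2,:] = ['satisfaction', 'guest', 'finding']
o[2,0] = 'paper'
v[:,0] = ['city', 'membership', 'satisfaction']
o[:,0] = ['error', 'marketing', 'paper', 'situation', 'fishing']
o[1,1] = 'response'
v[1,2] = 'context'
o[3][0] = 'situation'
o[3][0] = 'situation'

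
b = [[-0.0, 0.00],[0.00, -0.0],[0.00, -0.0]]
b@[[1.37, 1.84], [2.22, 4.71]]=[[0.0, 0.0], [0.0, 0.00], [0.00, 0.0]]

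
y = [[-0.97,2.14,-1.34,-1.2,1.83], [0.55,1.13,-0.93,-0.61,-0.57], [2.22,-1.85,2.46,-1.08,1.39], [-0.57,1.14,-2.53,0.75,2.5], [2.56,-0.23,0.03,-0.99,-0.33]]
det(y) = -7.944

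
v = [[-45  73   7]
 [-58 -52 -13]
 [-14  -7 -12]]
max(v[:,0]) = -14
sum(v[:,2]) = -18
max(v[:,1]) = 73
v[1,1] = -52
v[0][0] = -45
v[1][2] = -13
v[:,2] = [7, -13, -12]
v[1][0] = -58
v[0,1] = 73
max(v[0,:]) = 73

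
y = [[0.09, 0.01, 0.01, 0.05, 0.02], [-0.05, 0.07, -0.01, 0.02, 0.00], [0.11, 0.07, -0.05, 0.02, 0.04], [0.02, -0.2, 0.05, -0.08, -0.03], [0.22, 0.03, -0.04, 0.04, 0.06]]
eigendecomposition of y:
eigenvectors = [[0.40+0.00j, (0.14+0.15j), (0.14-0.15j), 0.23+0.00j, (-0+0j)], [-0.23+0.00j, (0.17+0.08j), (0.17-0.08j), (0.19+0j), (0.23+0j)], [0.31+0.00j, 0.20-0.49j, (0.2+0.49j), -0.01+0.00j, 0.57+0.00j], [0.19+0.00j, (-0.61+0j), -0.61-0.00j, -0.06+0.00j, -0.42+0.00j], [0.81+0.00j, 0.16-0.49j, (0.16+0.49j), -0.95+0.00j, 0.67+0.00j]]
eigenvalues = [(0.16+0j), (-0.04+0.04j), (-0.04-0.04j), 0j, (0.01+0j)]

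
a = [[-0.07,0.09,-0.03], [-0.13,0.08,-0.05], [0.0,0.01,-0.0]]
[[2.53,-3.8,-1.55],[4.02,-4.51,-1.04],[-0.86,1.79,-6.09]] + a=[[2.46,-3.71,-1.58], [3.89,-4.43,-1.09], [-0.86,1.8,-6.09]]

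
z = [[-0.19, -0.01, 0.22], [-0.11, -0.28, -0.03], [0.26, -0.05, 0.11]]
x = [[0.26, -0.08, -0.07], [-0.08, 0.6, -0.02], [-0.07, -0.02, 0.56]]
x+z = [[0.07,-0.09,0.15], [-0.19,0.32,-0.05], [0.19,-0.07,0.67]]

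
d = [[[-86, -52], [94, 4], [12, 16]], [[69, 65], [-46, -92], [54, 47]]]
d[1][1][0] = -46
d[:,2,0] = [12, 54]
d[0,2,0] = 12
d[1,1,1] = -92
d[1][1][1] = -92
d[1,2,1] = 47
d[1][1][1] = -92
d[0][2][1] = 16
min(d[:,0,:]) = -86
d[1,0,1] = 65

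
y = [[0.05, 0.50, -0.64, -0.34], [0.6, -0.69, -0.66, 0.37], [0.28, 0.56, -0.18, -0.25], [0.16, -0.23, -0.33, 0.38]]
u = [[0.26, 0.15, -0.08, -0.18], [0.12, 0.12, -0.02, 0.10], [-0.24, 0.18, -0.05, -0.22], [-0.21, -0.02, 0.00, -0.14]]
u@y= [[0.05, 0.02, -0.19, -0.08],[0.09, -0.06, -0.19, 0.05],[0.05, -0.22, 0.12, 0.08],[-0.04, -0.06, 0.19, 0.01]]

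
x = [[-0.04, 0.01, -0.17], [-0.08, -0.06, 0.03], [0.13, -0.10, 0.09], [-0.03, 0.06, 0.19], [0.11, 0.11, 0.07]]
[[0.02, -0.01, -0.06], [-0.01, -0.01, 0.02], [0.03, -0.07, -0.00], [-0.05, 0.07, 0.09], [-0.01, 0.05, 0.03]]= x @[[0.21, -0.18, -0.18], [-0.18, 0.56, 0.16], [-0.18, 0.16, 0.41]]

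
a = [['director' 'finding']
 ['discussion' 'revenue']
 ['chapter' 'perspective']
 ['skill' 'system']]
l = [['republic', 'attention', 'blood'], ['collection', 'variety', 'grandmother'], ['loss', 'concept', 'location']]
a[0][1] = 'finding'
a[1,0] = 'discussion'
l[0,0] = 'republic'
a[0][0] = 'director'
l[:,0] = ['republic', 'collection', 'loss']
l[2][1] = 'concept'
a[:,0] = ['director', 'discussion', 'chapter', 'skill']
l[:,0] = ['republic', 'collection', 'loss']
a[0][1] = 'finding'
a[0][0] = 'director'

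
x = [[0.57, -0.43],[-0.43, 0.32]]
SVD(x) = [[-0.80, 0.60], [0.60, 0.8]] @ diag([0.8928001786511479, 0.0028001786511479233]) @ [[-0.8, 0.6], [-0.60, -0.8]]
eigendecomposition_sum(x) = [[0.57, -0.43], [-0.43, 0.32]] + [[-0.00,-0.0],[-0.00,-0.0]]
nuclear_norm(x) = 0.90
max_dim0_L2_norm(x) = 0.71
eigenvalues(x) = [0.89, -0.0]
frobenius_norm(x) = 0.89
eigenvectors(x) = [[0.80, 0.6],[-0.60, 0.8]]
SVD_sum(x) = [[0.57, -0.43],[-0.43, 0.32]] + [[-0.0, -0.0], [-0.0, -0.00]]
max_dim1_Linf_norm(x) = 0.57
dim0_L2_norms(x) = [0.71, 0.54]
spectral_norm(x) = 0.89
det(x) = -0.00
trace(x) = 0.89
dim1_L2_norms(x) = [0.71, 0.54]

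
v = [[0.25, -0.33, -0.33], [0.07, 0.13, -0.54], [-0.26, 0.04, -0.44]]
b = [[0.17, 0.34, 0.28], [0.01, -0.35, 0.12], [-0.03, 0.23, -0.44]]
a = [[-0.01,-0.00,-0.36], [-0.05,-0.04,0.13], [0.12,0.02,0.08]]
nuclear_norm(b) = 1.16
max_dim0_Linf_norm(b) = 0.44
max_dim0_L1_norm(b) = 0.92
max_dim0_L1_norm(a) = 0.57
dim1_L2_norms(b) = [0.47, 0.37, 0.5]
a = b @ v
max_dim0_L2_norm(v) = 0.77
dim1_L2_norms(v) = [0.53, 0.56, 0.51]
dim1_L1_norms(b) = [0.79, 0.48, 0.7]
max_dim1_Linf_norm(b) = 0.44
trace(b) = -0.62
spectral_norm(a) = 0.39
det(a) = -0.00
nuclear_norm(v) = 1.45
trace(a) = 0.03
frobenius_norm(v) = 0.93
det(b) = 0.02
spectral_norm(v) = 0.77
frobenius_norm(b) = 0.78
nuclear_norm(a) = 0.55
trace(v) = -0.06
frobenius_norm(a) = 0.41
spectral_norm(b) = 0.58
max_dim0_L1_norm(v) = 1.31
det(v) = -0.08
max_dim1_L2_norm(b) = 0.5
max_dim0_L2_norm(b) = 0.54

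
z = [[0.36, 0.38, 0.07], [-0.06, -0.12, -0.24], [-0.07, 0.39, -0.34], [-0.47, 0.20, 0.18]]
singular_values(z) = [0.62, 0.58, 0.44]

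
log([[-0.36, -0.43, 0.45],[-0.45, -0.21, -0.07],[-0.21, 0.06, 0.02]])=[[-0.94+1.71j, 0.37+1.67j, (0.94-0.93j)],[0.27+1.67j, (-0.25+1.63j), (-1.85-0.91j)],[(-0.54+0.37j), (0.9+0.36j), (-1.97-0.2j)]]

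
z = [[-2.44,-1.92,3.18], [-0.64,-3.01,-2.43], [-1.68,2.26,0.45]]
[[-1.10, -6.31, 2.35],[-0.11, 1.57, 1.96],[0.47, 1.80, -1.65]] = z @ [[-0.03, -0.31, -0.05], [0.23, 0.9, -0.81], [-0.23, -1.68, 0.21]]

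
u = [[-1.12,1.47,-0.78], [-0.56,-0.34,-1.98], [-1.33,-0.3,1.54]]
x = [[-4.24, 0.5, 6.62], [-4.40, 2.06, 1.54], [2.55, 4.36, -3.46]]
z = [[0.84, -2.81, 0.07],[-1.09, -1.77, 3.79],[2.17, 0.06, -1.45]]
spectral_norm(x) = 9.79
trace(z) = -2.38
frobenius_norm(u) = 3.55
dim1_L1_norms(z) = [3.72, 6.65, 3.68]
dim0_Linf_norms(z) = [2.17, 2.81, 3.79]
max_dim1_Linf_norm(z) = 3.79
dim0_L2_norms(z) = [2.57, 3.32, 4.06]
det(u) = 6.61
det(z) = -16.44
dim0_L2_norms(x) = [6.62, 4.85, 7.63]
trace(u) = 0.08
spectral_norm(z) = 4.84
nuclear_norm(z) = 9.02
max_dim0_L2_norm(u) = 2.63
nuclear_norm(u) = 5.90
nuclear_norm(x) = 16.99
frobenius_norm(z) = 5.84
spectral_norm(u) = 2.66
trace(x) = -5.64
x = u @ z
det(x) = -108.73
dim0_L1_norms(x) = [11.19, 6.92, 11.62]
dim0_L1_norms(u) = [3.01, 2.11, 4.3]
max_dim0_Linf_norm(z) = 3.79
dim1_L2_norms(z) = [2.93, 4.32, 2.61]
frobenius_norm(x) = 11.20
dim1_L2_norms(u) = [2.01, 2.09, 2.06]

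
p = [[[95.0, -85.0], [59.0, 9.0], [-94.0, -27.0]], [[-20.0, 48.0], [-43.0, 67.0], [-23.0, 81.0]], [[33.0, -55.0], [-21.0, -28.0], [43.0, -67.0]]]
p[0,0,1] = -85.0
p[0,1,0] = 59.0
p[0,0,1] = -85.0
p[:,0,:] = [[95.0, -85.0], [-20.0, 48.0], [33.0, -55.0]]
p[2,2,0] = 43.0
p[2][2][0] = 43.0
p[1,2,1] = 81.0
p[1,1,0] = -43.0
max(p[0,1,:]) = 59.0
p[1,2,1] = 81.0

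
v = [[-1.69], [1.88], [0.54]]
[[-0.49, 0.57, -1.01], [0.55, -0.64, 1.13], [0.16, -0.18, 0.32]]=v @ [[0.29, -0.34, 0.6]]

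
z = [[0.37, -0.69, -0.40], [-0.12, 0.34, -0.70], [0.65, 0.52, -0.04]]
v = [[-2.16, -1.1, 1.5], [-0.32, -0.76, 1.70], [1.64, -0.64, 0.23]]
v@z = [[0.31,1.90,1.57], [1.08,0.85,0.59], [0.83,-1.23,-0.22]]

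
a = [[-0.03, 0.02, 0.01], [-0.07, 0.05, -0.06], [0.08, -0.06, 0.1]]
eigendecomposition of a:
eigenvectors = [[0.02,0.76,0.58], [0.55,0.62,0.81], [-0.83,-0.21,0.02]]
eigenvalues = [0.14, -0.02, -0.0]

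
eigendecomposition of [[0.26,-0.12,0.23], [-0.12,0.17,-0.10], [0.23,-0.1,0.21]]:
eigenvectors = [[-0.69, 0.68, 0.26],[0.39, 0.05, 0.92],[-0.61, -0.73, 0.30]]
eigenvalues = [0.53, 0.0, 0.1]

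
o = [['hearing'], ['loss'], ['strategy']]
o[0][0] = 'hearing'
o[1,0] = 'loss'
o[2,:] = ['strategy']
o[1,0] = 'loss'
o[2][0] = 'strategy'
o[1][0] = 'loss'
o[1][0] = 'loss'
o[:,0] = ['hearing', 'loss', 'strategy']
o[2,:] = ['strategy']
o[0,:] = ['hearing']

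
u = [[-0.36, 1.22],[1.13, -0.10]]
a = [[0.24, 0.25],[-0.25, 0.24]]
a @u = [[0.20,0.27], [0.36,-0.33]]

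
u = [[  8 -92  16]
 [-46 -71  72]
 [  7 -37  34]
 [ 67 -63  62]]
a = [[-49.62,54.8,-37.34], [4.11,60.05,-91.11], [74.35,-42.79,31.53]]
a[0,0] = -49.62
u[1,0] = -46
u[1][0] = -46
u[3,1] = -63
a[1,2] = -91.11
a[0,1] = 54.8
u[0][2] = 16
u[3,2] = 62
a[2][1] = -42.79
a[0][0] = -49.62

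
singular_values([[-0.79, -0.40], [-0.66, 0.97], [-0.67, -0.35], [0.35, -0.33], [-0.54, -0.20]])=[1.39, 1.16]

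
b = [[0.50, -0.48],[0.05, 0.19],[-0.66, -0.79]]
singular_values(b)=[1.05, 0.69]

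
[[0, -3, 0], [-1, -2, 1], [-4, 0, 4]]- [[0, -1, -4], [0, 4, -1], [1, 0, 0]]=[[0, -2, 4], [-1, -6, 2], [-5, 0, 4]]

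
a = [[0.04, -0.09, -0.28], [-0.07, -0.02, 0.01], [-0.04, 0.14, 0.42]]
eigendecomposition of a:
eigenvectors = [[0.05, 0.33, -0.56], [0.95, -0.88, 0.1], [-0.29, 0.33, 0.82]]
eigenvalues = [-0.03, 0.0, 0.46]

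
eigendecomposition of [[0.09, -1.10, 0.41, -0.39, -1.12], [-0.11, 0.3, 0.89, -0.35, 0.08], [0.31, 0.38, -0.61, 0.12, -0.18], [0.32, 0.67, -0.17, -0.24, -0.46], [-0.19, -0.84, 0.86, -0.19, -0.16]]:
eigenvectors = [[0.72+0.00j, (0.82+0j), 0.82-0.00j, (0.42+0j), (0.39+0j)], [(0.18+0j), (-0.26-0.02j), (-0.26+0.02j), (-0.38+0j), -0.22+0.00j], [-0.33+0.00j, 0.17+0.02j, (0.17-0.02j), (-0.21+0j), (-0.21+0j)], [-0.17+0.00j, (0.09+0.25j), 0.09-0.25j, -0.65+0.00j, (-0.75+0j)], [(0.55+0j), 0.25-0.32j, 0.25+0.32j, 0.47+0.00j, (0.43+0j)]]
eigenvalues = [(-1.14+0j), (0.15+0.37j), (0.15-0.37j), (0.22+0j), (0.01+0j)]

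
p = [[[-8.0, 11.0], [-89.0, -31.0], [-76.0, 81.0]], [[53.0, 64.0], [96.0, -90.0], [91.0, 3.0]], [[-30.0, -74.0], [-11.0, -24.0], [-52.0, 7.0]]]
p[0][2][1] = 81.0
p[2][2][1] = 7.0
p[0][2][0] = -76.0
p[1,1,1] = -90.0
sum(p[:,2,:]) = 54.0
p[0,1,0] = -89.0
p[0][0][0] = -8.0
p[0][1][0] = -89.0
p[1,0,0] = 53.0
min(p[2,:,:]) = -74.0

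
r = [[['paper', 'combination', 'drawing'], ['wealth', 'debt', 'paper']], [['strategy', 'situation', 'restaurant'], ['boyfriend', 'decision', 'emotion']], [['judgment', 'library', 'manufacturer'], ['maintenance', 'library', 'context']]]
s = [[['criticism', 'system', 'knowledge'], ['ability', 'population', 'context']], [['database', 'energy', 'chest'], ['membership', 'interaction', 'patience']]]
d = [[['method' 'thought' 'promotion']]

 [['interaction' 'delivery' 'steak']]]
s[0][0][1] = 'system'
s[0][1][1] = 'population'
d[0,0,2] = 'promotion'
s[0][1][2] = 'context'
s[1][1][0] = 'membership'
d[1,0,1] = 'delivery'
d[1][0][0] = 'interaction'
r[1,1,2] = 'emotion'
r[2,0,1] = 'library'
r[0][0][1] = 'combination'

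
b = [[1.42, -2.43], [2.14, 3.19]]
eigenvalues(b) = [(2.3+2.1j), (2.3-2.1j)]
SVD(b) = [[-0.45, 0.89],  [0.89, 0.45]] @ diag([4.1424508024438955, 2.348851070062113]) @ [[0.3, 0.95], [0.95, -0.3]]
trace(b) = 4.61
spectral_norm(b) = 4.14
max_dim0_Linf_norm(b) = 3.19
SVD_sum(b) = [[-0.57, -1.79], [1.12, 3.51]] + [[1.99, -0.64], [1.02, -0.32]]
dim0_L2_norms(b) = [2.57, 4.01]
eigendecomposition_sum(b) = [[(0.71+1.54j), -1.21+1.33j], [1.07-1.17j, (1.59+0.57j)]] + [[0.71-1.54j, (-1.21-1.33j)], [(1.07+1.17j), (1.59-0.57j)]]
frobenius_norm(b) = 4.76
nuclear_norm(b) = 6.49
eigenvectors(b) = [[0.73+0.00j, (0.73-0j)], [-0.27-0.63j, (-0.27+0.63j)]]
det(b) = 9.73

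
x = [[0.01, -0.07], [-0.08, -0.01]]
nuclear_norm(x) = 0.15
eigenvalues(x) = [0.08, -0.08]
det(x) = -0.01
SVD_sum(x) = [[0.01, 0.00], [-0.08, -0.01]] + [[0.00, -0.07],[0.00, -0.0]]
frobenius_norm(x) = 0.11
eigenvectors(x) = [[0.73, 0.63], [-0.68, 0.77]]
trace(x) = 0.00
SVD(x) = [[-0.07, 1.00], [1.00, 0.07]] @ diag([0.08066372975210778, 0.07066372975210779]) @ [[-1.0,-0.07], [0.07,-1.0]]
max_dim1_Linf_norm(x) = 0.08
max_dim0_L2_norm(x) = 0.08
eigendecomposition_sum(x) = [[0.04, -0.04], [-0.04, 0.03]] + [[-0.03, -0.04], [-0.04, -0.04]]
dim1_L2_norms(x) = [0.07, 0.08]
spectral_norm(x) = 0.08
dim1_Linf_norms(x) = [0.07, 0.08]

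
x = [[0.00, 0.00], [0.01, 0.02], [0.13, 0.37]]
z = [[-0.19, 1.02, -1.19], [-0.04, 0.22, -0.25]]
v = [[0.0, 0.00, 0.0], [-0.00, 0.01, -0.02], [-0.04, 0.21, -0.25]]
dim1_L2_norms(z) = [1.58, 0.34]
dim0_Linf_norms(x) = [0.13, 0.37]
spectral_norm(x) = 0.39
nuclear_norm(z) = 1.62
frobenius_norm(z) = 1.61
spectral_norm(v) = 0.33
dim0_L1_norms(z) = [0.23, 1.24, 1.44]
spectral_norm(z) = 1.61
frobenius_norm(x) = 0.39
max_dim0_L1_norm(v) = 0.27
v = x @ z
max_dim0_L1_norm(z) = 1.44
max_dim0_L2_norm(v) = 0.25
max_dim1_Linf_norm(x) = 0.37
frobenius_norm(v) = 0.33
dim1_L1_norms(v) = [0.0, 0.03, 0.5]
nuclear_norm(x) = 0.40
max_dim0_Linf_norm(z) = 1.19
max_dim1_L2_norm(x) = 0.39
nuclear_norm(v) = 0.34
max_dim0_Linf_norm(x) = 0.37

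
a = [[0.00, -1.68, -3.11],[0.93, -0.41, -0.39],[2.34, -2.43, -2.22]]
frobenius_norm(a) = 5.48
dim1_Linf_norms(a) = [3.11, 0.93, 2.43]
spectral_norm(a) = 5.13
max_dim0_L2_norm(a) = 3.84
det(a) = 2.11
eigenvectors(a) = [[0.74+0.00j, (0.74-0j), (-0.36+0j)], [0.00-0.21j, 0.00+0.21j, (-0.81+0j)], [0.34-0.54j, 0.34+0.54j, (0.46+0j)]]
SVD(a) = [[-0.63, 0.76, -0.15],[-0.17, -0.33, -0.93],[-0.76, -0.56, 0.33]] @ diag([5.127921187515799, 1.9095887792375497, 0.2153949601002921]) @ [[-0.38, 0.58, 0.72], [-0.84, 0.11, -0.53], [-0.38, -0.81, 0.45]]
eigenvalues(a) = [(-1.43+2.72j), (-1.43-2.72j), (0.22+0j)]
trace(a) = -2.63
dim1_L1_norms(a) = [4.79, 1.73, 6.99]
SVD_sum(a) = [[1.22, -1.87, -2.33], [0.33, -0.50, -0.63], [1.47, -2.26, -2.81]] + [[-1.23, 0.16, -0.77], [0.52, -0.07, 0.33], [0.9, -0.12, 0.56]] + [[0.01, 0.03, -0.01], [0.08, 0.16, -0.09], [-0.03, -0.06, 0.03]]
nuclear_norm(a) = 7.25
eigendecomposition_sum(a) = [[(-0.01+1.63j), (-0.88-1.05j), -1.54-0.58j], [0.45+0.00j, -0.29+0.24j, (-0.16+0.43j)], [(1.18+0.75j), -1.17+0.16j, -1.13+0.85j]] + [[(-0.01-1.63j),(-0.88+1.05j),-1.54+0.58j], [(0.45-0j),-0.29-0.24j,-0.16-0.43j], [1.18-0.75j,(-1.17-0.16j),-1.13-0.85j]] + [[0.01-0.00j, 0.08+0.00j, (-0.03-0j)], [0.03-0.00j, (0.17+0j), -0.07-0.00j], [(-0.02+0j), -0.10-0.00j, (0.04+0j)]]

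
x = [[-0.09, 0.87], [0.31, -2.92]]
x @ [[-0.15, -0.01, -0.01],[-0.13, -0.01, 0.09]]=[[-0.10, -0.01, 0.08], [0.33, 0.03, -0.27]]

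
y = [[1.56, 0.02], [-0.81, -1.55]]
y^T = [[1.56, -0.81], [0.02, -1.55]]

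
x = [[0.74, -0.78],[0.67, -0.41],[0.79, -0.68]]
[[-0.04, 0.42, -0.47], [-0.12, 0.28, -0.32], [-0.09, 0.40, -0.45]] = x @ [[-0.37, 0.21, -0.26],[-0.3, -0.34, 0.36]]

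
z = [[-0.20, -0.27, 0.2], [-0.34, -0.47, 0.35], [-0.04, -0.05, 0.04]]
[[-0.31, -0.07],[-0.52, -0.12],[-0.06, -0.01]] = z@[[1.55, 0.53], [0.67, 0.17], [0.92, 0.40]]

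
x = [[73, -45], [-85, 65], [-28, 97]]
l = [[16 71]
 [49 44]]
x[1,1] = 65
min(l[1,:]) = 44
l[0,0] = 16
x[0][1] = -45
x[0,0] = 73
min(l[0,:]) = 16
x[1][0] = -85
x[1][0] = -85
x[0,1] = -45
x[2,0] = -28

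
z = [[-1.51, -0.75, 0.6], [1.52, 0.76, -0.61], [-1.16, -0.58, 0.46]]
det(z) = 0.000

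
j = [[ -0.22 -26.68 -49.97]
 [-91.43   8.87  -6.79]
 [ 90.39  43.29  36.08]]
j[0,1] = -26.68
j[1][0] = -91.43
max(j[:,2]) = 36.08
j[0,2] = -49.97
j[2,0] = 90.39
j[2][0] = 90.39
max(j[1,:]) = 8.87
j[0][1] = -26.68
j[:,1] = [-26.68, 8.87, 43.29]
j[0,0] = -0.22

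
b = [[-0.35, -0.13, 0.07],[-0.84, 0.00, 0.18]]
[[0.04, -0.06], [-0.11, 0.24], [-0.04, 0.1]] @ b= [[0.04, -0.01, -0.01], [-0.16, 0.01, 0.04], [-0.07, 0.01, 0.02]]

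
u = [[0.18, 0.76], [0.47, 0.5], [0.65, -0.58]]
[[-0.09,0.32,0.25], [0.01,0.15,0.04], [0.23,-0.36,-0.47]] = u@ [[0.20, -0.15, -0.35], [-0.17, 0.45, 0.41]]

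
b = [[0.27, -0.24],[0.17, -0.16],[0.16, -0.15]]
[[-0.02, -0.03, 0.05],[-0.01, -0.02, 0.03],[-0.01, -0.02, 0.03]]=b@[[-0.13, -0.05, 0.17], [-0.05, 0.06, -0.0]]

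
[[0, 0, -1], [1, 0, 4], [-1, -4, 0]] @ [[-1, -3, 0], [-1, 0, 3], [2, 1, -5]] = [[-2, -1, 5], [7, 1, -20], [5, 3, -12]]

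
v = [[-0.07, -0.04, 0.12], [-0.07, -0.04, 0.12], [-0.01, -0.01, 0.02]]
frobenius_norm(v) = 0.21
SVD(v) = [[-0.7, -0.08, -0.71], [-0.70, -0.08, 0.71], [-0.12, 0.99, -0.0]] @ diag([0.2058793732713848, 0.0036991433308012816, 9.192313827444784e-18]) @ [[0.48, 0.28, -0.83], [0.46, -0.89, -0.03], [-0.74, -0.37, -0.56]]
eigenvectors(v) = [[-0.70, -0.74, 0.60], [-0.7, -0.37, 0.60], [-0.13, -0.56, 0.54]]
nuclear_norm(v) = 0.21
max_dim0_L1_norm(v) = 0.26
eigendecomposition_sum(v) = [[-0.07,  -0.04,  0.12], [-0.07,  -0.04,  0.12], [-0.01,  -0.01,  0.02]] + [[-0.0, 0.0, 0.0], [-0.0, 0.0, 0.00], [-0.0, 0.00, 0.0]] + [[0.0, -0.0, -0.00], [0.00, -0.0, -0.0], [0.00, -0.00, -0.00]]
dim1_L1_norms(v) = [0.23, 0.23, 0.04]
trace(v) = -0.09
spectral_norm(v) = 0.21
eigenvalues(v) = [-0.09, -0.0, -0.0]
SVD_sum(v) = [[-0.07, -0.04, 0.12], [-0.07, -0.04, 0.12], [-0.01, -0.01, 0.02]] + [[-0.00, 0.0, 0.0], [-0.00, 0.0, 0.00], [0.0, -0.0, -0.0]] + [[0.00, 0.0, 0.00], [-0.00, -0.00, -0.0], [0.00, 0.0, 0.00]]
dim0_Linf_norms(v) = [0.07, 0.04, 0.12]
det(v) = 0.00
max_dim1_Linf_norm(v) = 0.12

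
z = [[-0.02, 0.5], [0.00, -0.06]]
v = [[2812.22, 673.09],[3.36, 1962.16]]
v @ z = [[-56.24, 1365.72], [-0.07, -116.05]]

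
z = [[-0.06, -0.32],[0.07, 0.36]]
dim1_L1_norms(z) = [0.38, 0.43]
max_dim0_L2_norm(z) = 0.48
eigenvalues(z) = [0.0, 0.3]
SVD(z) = [[-0.66, 0.75],[0.75, 0.66]] @ diag([0.4904052801998498, 0.0016313038058521627]) @ [[0.19, 0.98], [0.98, -0.19]]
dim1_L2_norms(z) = [0.33, 0.37]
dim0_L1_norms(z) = [0.13, 0.68]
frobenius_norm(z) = 0.49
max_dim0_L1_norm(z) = 0.68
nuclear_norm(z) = 0.49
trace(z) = 0.30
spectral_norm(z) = 0.49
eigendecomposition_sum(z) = [[0.0,  0.00], [-0.00,  -0.00]] + [[-0.06, -0.32], [0.07, 0.36]]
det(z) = 0.00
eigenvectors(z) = [[-0.98, 0.67], [0.19, -0.74]]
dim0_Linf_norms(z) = [0.07, 0.36]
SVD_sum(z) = [[-0.06, -0.32], [0.07, 0.36]] + [[0.0,-0.00],[0.0,-0.0]]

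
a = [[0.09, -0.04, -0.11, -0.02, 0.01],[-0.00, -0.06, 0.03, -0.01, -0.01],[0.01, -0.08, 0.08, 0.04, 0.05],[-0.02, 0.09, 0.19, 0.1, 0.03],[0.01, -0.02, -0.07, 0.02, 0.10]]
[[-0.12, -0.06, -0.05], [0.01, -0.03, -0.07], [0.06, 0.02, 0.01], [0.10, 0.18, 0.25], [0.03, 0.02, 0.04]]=a @ [[-0.89, 0.11, 0.41], [0.01, 0.59, 1.12], [0.57, 0.37, 0.4], [-0.54, 0.41, 0.54], [0.91, 0.48, 0.80]]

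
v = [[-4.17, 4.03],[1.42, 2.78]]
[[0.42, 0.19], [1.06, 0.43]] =v @[[0.18,0.07], [0.29,0.12]]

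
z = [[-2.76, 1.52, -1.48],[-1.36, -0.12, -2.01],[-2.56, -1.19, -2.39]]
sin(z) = [[-0.09, 0.65, -0.06], [1.33, -0.23, 0.16], [1.86, -1.35, 0.97]]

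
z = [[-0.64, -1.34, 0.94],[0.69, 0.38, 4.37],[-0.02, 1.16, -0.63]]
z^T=[[-0.64, 0.69, -0.02], [-1.34, 0.38, 1.16], [0.94, 4.37, -0.63]]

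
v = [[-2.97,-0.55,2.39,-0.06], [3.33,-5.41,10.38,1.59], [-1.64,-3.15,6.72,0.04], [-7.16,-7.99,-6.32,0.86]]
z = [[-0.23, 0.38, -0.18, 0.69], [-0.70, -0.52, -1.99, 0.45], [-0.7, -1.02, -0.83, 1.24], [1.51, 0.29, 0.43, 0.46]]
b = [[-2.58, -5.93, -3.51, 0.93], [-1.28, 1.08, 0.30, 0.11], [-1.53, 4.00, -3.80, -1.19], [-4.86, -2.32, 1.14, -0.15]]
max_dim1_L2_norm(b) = 7.42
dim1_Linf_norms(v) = [2.97, 10.38, 6.72, 7.99]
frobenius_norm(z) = 3.49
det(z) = 2.94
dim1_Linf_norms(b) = [5.93, 1.28, 4.0, 4.86]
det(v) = -297.36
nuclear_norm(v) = 31.22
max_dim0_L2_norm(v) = 14.09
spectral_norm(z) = 2.92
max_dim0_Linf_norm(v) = 10.38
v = z @ b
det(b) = -101.50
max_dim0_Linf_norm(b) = 5.93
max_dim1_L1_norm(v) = 22.33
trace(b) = -5.45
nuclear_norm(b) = 18.96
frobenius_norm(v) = 19.47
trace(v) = -0.80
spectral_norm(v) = 15.01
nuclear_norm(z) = 6.07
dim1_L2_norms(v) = [3.85, 12.27, 7.6, 12.48]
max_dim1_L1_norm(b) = 12.95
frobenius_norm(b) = 11.07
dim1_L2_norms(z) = [0.84, 2.22, 1.94, 1.66]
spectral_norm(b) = 8.40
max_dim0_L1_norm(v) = 25.81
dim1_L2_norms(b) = [7.42, 1.7, 5.85, 5.51]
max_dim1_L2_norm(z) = 2.22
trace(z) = -1.12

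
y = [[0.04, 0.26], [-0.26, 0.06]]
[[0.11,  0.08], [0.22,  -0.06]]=y@[[-0.74,  0.27], [0.54,  0.25]]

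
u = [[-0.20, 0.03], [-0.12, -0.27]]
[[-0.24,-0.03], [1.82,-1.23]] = u @ [[0.16, 0.77], [-6.83, 4.21]]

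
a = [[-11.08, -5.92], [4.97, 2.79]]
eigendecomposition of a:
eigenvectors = [[-0.91, 0.47], [0.4, -0.89]]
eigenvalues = [-8.47, 0.18]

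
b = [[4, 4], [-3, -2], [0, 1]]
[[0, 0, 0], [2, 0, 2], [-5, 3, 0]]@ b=[[0, 0], [8, 10], [-29, -26]]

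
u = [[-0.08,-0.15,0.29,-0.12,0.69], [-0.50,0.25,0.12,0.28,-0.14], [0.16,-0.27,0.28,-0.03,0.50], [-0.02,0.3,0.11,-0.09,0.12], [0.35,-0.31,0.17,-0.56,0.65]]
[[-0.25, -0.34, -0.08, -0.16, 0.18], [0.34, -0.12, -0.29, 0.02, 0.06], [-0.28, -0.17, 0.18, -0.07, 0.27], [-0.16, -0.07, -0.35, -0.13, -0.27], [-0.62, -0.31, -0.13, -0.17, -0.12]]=u@[[-0.55,0.51,0.6,-0.04,-0.11], [-0.16,0.18,-0.63,-0.31,-0.75], [-0.50,-0.54,-0.78,0.04,-0.01], [0.52,0.51,1.12,0.1,0.82], [-0.16,-0.08,0.34,-0.31,0.23]]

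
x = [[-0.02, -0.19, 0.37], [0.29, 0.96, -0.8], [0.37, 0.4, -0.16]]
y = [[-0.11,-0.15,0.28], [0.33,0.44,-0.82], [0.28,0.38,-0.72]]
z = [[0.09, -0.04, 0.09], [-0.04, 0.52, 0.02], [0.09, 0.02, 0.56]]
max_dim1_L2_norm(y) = 0.99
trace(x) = 0.78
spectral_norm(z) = 0.58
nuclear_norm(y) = 1.36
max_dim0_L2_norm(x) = 1.06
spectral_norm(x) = 1.42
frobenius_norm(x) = 1.46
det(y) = -0.00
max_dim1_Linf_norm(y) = 0.82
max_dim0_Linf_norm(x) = 0.96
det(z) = 0.02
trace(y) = -0.39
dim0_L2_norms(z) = [0.13, 0.52, 0.57]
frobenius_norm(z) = 0.78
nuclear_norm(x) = 1.84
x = z + y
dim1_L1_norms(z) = [0.22, 0.58, 0.67]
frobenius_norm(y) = 1.35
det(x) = -0.04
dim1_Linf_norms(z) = [0.09, 0.52, 0.56]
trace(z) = 1.17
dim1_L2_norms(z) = [0.13, 0.52, 0.57]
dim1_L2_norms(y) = [0.34, 0.99, 0.86]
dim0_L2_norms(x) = [0.47, 1.06, 0.9]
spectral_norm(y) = 1.35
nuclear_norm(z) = 1.17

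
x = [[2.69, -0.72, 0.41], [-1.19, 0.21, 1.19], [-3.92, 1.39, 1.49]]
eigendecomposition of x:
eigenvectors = [[-0.05, 0.01, -0.25], [0.48, 0.5, -0.95], [0.87, 0.87, 0.18]]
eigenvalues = [2.49, 2.24, -0.34]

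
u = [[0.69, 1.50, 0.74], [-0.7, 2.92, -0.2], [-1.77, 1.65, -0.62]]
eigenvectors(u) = [[-0.43-0.48j, -0.43+0.48j, -0.69+0.00j], [-0.02-0.14j, (-0.02+0.14j), (-0.72+0j)], [(0.75+0j), 0.75-0.00j, (0.01+0j)]]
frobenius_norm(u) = 4.31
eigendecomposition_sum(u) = [[(0.76+0.33j), (-0.72-0.32j), (0.58-0.17j)], [0.09+0.15j, -0.09-0.14j, 0.12+0.04j], [(-0.89+0.4j), (0.84-0.37j), (-0.31+0.63j)]] + [[(0.76-0.33j), (-0.72+0.32j), (0.58+0.17j)], [(0.09-0.15j), -0.09+0.14j, (0.12-0.04j)], [-0.89-0.40j, 0.84+0.37j, (-0.31-0.63j)]] + [[-0.84-0.00j,2.94+0.00j,-0.42-0.00j], [-0.88-0.00j,3.09+0.00j,-0.44-0.00j], [0.01+0.00j,(-0.04-0j),(0.01+0j)]]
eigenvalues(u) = [(0.37+0.82j), (0.37-0.82j), (2.26+0j)]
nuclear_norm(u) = 6.00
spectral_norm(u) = 3.87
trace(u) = 2.99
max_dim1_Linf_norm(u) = 2.92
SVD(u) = [[0.28, -0.76, 0.58], [0.77, -0.18, -0.61], [0.57, 0.62, 0.54]] @ diag([3.8738593315096974, 1.8706824585129136, 0.25231135346496514]) @ [[-0.35,0.93,-0.08],[-0.80,-0.34,-0.49],[-0.48,-0.11,0.87]]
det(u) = 1.83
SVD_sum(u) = [[-0.38, 1.03, -0.08], [-1.04, 2.79, -0.23], [-0.77, 2.06, -0.17]] + [[1.15, 0.48, 0.70], [0.27, 0.11, 0.16], [-0.94, -0.40, -0.57]] + [[-0.07, -0.02, 0.13],[0.07, 0.02, -0.13],[-0.07, -0.01, 0.12]]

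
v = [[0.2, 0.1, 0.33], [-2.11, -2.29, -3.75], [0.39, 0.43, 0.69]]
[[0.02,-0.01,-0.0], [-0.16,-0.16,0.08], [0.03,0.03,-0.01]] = v @[[0.15, -0.05, -0.01], [-0.05, 0.18, -0.04], [-0.01, -0.04, 0.01]]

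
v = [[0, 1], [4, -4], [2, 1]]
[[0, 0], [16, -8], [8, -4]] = v@ [[4, -2], [0, 0]]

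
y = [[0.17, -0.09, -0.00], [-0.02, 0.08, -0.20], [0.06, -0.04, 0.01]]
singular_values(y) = [0.24, 0.18, 0.0]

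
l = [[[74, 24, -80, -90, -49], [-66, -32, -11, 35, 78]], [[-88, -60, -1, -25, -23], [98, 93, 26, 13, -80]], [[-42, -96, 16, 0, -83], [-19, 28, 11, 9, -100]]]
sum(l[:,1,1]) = 89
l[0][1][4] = 78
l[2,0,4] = -83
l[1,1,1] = 93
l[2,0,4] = -83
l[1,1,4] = -80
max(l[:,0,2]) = 16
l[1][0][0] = -88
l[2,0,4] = -83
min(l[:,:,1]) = -96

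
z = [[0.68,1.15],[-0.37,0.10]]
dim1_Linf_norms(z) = [1.15, 0.37]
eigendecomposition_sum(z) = [[(0.34+0.2j),(0.58-0.38j)],[(-0.19+0.12j),(0.05+0.39j)]] + [[(0.34-0.2j), (0.58+0.38j)], [-0.19-0.12j, 0.05-0.39j]]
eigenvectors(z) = [[0.87+0.00j, 0.87-0.00j], [(-0.22+0.44j), (-0.22-0.44j)]]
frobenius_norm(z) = 1.39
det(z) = 0.49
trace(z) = 0.78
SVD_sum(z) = [[0.71, 1.13], [-0.06, -0.09]] + [[-0.03, 0.02], [-0.31, 0.19]]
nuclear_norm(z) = 1.71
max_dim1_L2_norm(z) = 1.34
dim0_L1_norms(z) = [1.05, 1.25]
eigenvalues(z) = [(0.39+0.58j), (0.39-0.58j)]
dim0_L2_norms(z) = [0.77, 1.15]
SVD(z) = [[-1.00, 0.08],  [0.08, 1.00]] @ diag([1.3402289099790032, 0.3682206795611738]) @ [[-0.53, -0.85], [-0.85, 0.53]]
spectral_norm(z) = 1.34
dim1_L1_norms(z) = [1.83, 0.47]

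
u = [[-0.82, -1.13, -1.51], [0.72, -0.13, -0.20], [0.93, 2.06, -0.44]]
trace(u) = -1.39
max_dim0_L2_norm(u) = 2.35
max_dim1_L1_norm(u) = 3.46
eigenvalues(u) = [(-0.17+1.67j), (-0.17-1.67j), (-1.05+0j)]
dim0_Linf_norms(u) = [0.93, 2.06, 1.51]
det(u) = -2.95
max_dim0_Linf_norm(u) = 2.06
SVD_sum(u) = [[-0.80, -1.43, -0.36], [0.09, 0.16, 0.04], [1.0, 1.79, 0.45]] + [[0.01,  0.29,  -1.15], [0.00,  0.04,  -0.16], [0.01,  0.23,  -0.9]] + [[-0.03,0.01,0.00], [0.63,-0.33,-0.08], [-0.08,0.04,0.01]]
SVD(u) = [[-0.62,0.78,-0.04], [0.07,0.11,0.99], [0.78,0.61,-0.12]] @ diag([2.6987719902908354, 1.517538425355788, 0.7214616219802138]) @ [[0.48, 0.85, 0.22], [0.01, 0.24, -0.97], [0.88, -0.46, -0.11]]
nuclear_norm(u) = 4.94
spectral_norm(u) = 2.70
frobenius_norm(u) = 3.18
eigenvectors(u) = [[(-0.7+0j), -0.70-0.00j, 0.74+0.00j], [(-0.05+0.35j), (-0.05-0.35j), -0.48+0.00j], [0.34+0.52j, (0.34-0.52j), 0.47+0.00j]]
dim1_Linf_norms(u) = [1.51, 0.72, 2.06]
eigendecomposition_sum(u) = [[-0.26+0.58j, (-0.92+0.48j), -0.51-0.44j], [(0.27+0.18j), 0.16+0.49j, (-0.25+0.22j)], [(0.56-0.09j), 0.80+0.44j, -0.07+0.59j]] + [[-0.26-0.58j, -0.92-0.48j, -0.51+0.44j], [(0.27-0.18j), 0.16-0.49j, (-0.25-0.22j)], [(0.56+0.09j), 0.80-0.44j, -0.07-0.59j]] + [[(-0.29-0j),  0.72-0.00j,  (-0.48-0j)], [0.19+0.00j,  (-0.46+0j),  (0.31+0j)], [(-0.18-0j),  0.45-0.00j,  -0.31-0.00j]]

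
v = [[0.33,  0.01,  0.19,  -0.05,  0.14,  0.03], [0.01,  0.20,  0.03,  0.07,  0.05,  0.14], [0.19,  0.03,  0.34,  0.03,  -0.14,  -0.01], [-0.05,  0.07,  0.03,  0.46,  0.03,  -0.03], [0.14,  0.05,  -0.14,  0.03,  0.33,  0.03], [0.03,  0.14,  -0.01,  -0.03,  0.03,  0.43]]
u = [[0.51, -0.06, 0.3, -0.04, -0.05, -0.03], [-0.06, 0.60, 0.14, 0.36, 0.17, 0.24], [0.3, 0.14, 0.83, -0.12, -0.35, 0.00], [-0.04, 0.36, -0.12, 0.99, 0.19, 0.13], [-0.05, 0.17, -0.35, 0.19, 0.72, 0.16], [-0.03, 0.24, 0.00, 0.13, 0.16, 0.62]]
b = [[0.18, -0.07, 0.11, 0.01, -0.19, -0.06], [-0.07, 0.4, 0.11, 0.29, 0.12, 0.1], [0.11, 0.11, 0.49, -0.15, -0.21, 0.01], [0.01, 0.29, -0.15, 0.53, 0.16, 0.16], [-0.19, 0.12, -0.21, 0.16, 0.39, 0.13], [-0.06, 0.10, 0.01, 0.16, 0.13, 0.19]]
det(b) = -0.00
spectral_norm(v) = 0.55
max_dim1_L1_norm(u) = 1.83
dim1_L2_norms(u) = [0.6, 0.77, 0.97, 1.09, 0.86, 0.7]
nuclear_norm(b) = 2.18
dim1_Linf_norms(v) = [0.33, 0.2, 0.34, 0.46, 0.33, 0.43]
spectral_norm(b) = 0.99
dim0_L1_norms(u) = [0.99, 1.57, 1.74, 1.83, 1.64, 1.18]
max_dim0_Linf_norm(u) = 0.99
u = v + b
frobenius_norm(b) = 1.24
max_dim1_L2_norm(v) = 0.47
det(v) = 0.00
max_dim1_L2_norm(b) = 0.66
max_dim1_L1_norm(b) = 1.3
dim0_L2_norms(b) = [0.3, 0.53, 0.58, 0.66, 0.54, 0.3]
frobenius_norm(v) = 1.00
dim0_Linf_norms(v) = [0.33, 0.2, 0.34, 0.46, 0.33, 0.43]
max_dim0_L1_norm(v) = 0.75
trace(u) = 4.27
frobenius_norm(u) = 2.07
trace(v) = 2.09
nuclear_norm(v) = 2.09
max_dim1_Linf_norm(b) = 0.53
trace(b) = 2.18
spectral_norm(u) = 1.49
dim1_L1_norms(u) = [0.99, 1.57, 1.74, 1.83, 1.64, 1.18]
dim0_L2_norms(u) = [0.6, 0.77, 0.97, 1.09, 0.86, 0.7]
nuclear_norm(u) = 4.27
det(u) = 0.03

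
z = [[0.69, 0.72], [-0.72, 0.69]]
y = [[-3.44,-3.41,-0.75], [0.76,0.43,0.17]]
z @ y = [[-1.83, -2.04, -0.40],[3.00, 2.75, 0.66]]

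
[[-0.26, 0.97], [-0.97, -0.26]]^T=[[-0.26, -0.97], [0.97, -0.26]]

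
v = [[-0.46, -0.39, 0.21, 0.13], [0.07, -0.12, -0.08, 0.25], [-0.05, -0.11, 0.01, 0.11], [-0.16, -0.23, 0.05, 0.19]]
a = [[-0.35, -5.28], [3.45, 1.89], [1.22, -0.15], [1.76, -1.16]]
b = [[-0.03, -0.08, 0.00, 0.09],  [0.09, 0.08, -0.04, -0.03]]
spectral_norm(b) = 0.17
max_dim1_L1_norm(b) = 0.24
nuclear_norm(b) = 0.23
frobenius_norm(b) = 0.18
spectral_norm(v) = 0.74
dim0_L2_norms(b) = [0.09, 0.11, 0.04, 0.09]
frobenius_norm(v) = 0.81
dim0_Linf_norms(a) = [3.45, 5.28]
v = a @ b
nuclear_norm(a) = 9.72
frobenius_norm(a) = 7.03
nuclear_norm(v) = 1.08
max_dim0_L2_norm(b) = 0.11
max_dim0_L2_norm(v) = 0.49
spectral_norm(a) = 5.91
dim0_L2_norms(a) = [4.08, 5.73]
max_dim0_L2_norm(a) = 5.73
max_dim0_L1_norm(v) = 0.85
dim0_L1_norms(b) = [0.12, 0.16, 0.04, 0.12]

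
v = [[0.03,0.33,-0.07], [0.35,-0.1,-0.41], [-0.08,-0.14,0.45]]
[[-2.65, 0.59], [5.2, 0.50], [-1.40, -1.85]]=v @ [[6.23, -3.32], [-9.66, 1.18], [-5.01, -4.34]]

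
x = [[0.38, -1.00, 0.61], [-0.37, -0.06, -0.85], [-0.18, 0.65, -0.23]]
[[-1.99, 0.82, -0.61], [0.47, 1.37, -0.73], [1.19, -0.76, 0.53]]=x @ [[-1.22,-2.54,0.35], [1.45,-2.0,1.13], [-0.12,-0.36,0.63]]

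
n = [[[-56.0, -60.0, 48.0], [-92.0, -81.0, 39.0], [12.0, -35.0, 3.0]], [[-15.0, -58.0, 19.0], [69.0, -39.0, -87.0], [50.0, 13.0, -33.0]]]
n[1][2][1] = 13.0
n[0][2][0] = 12.0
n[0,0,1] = -60.0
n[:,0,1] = [-60.0, -58.0]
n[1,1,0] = 69.0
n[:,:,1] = [[-60.0, -81.0, -35.0], [-58.0, -39.0, 13.0]]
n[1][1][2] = -87.0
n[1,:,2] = [19.0, -87.0, -33.0]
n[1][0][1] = -58.0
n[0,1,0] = -92.0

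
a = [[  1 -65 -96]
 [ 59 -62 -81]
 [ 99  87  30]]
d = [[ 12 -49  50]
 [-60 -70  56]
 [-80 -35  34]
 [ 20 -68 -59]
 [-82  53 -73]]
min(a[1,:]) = -81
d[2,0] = -80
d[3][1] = -68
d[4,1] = 53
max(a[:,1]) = 87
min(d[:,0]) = -82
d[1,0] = -60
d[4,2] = -73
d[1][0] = -60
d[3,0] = 20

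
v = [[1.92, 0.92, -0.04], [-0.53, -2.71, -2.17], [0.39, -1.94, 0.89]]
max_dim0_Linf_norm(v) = 2.71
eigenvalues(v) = [(1.85+0.5j), (1.85-0.5j), (-3.59+0j)]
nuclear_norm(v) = 7.54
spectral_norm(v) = 3.84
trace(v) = 0.10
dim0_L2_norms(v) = [2.03, 3.46, 2.35]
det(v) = -13.14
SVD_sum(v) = [[0.33, 1.10, 0.54], [-0.88, -2.96, -1.46], [-0.31, -1.04, -0.51]] + [[0.34,  -0.3,  0.4],[-0.22,  0.19,  -0.26],[1.0,  -0.87,  1.16]] + [[1.25,0.12,-0.99], [0.57,0.05,-0.45], [-0.30,-0.03,0.24]]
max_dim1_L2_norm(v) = 3.51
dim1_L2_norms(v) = [2.13, 3.51, 2.17]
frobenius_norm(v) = 4.65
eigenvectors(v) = [[0.02+0.66j, 0.02-0.66j, -0.15+0.00j], [(-0.33-0.04j), (-0.33+0.04j), (0.9+0j)], [0.68+0.00j, (0.68-0j), (0.4+0j)]]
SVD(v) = [[-0.33, 0.32, 0.89], [0.89, -0.21, 0.41], [0.31, 0.93, -0.21]] @ diag([3.835426261023146, 1.9085038253617994, 1.7953324329586906]) @ [[-0.26, -0.87, -0.43], [0.57, -0.49, 0.66], [0.78, 0.07, -0.62]]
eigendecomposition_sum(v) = [[(0.94+0.2j), 0.22-0.30j, (-0.14+0.75j)], [(-0.17+0.45j), (0.13+0.13j), -0.36-0.13j], [(0.24-0.96j), -0.30-0.23j, 0.77+0.17j]] + [[(0.94-0.2j), 0.22+0.30j, (-0.14-0.75j)], [-0.17-0.45j, 0.13-0.13j, (-0.36+0.13j)], [(0.24+0.96j), -0.30+0.23j, (0.77-0.17j)]] + [[(0.03-0j),0.49-0.00j,(0.24-0j)], [(-0.18+0j),(-2.98+0j),-1.44+0.00j], [-0.08+0.00j,(-1.33+0j),-0.65+0.00j]]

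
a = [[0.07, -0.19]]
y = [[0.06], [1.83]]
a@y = [[-0.34]]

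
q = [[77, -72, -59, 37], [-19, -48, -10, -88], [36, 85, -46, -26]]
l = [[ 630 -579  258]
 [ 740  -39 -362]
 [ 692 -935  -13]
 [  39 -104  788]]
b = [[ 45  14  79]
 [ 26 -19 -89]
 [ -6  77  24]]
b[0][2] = 79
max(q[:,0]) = 77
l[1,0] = 740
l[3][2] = 788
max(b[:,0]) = 45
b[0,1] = 14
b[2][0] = -6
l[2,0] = 692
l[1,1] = -39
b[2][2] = 24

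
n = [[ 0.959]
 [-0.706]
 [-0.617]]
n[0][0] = 0.959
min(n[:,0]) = -0.706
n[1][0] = -0.706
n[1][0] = -0.706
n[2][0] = -0.617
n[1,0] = -0.706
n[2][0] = -0.617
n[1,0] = -0.706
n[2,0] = -0.617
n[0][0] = 0.959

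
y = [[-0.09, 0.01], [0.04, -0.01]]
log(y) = [[-2.51+3.14j, (-0.32-0j)], [(-1.29-0j), -5.09+3.14j]]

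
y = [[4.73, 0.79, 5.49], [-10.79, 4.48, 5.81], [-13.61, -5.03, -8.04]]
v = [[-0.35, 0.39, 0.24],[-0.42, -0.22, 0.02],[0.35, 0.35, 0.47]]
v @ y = [[-9.13, 0.26, -1.59], [0.11, -1.42, -3.74], [-8.52, -0.52, 0.18]]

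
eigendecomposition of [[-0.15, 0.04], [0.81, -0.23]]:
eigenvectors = [[0.27, -0.18], [0.96, 0.98]]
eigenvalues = [-0.01, -0.37]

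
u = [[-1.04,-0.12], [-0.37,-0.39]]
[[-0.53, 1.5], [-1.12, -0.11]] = u @ [[0.2, -1.66], [2.69, 1.85]]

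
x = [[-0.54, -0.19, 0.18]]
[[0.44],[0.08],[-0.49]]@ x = [[-0.24, -0.08, 0.08], [-0.04, -0.02, 0.01], [0.26, 0.09, -0.09]]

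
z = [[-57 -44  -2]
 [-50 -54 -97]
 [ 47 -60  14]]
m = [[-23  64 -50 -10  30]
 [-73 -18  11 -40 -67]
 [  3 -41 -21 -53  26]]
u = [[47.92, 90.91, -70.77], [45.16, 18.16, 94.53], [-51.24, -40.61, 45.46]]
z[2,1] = -60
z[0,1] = -44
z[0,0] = -57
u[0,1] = 90.91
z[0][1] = -44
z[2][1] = -60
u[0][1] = 90.91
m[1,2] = 11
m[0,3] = -10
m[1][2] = 11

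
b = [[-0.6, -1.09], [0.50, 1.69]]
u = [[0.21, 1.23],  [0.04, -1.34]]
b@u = [[-0.17, 0.72],[0.17, -1.65]]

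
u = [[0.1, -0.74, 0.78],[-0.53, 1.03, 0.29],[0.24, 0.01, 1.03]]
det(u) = -0.55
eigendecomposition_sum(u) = [[-0.26, -0.14, 0.18], [-0.11, -0.06, 0.07], [0.05, 0.02, -0.03]] + [[0.39, -0.87, 0.17], [-0.39, 0.85, -0.17], [0.27, -0.59, 0.12]] + [[-0.04, 0.27, 0.43], [-0.03, 0.23, 0.38], [-0.08, 0.58, 0.94]]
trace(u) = 2.16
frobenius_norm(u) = 1.93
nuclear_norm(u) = 2.99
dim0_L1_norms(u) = [0.87, 1.78, 2.1]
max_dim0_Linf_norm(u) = 1.03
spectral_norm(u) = 1.46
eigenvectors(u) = [[0.91, 0.64, 0.39], [0.38, -0.63, 0.35], [-0.16, 0.44, 0.85]]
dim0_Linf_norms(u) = [0.53, 1.03, 1.03]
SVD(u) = [[0.72,-0.1,0.68], [-0.48,-0.79,0.39], [0.50,-0.61,-0.62]] @ diag([1.4578905744896822, 1.220964509401965, 0.3070842548796107]) @ [[0.31, -0.70, 0.65], [0.22, -0.61, -0.76], [-0.93, -0.37, 0.04]]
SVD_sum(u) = [[0.32, -0.74, 0.68], [-0.21, 0.49, -0.45], [0.22, -0.51, 0.47]] + [[-0.03, 0.07, 0.09], [-0.21, 0.59, 0.73], [-0.16, 0.45, 0.56]] + [[-0.2, -0.08, 0.01], [-0.11, -0.04, 0.0], [0.18, 0.07, -0.01]]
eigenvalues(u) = [-0.35, 1.37, 1.14]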